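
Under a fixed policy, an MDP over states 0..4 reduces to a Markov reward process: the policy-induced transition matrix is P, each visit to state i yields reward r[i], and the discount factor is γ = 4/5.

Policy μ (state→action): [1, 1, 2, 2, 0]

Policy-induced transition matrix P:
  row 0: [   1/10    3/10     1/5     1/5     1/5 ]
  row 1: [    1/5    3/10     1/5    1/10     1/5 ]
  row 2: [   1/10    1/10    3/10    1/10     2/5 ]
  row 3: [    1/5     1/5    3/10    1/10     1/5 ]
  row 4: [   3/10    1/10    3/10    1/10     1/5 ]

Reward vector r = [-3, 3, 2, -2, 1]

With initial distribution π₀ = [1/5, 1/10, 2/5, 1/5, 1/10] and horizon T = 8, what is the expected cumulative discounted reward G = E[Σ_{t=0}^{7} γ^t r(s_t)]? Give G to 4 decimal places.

t=0: π = [0.2000, 0.1000, 0.4000, 0.2000, 0.1000], E[r] = 0.2000, γ^t·E[r] = 0.200000, running G = 0.200000
t=1: π = [0.1500, 0.1800, 0.2700, 0.1200, 0.2800], E[r] = 0.6700, γ^t·E[r] = 0.536000, running G = 0.736000
t=2: π = [0.1860, 0.1780, 0.2670, 0.1150, 0.2540], E[r] = 0.5340, γ^t·E[r] = 0.341760, running G = 1.077760
t=3: π = [0.1801, 0.1843, 0.2636, 0.1186, 0.2534], E[r] = 0.5560, γ^t·E[r] = 0.284672, running G = 1.362432
t=4: π = [0.1810, 0.1847, 0.2636, 0.1180, 0.2527], E[r] = 0.5551, γ^t·E[r] = 0.227381, running G = 1.589813
t=5: π = [0.1808, 0.1849, 0.2634, 0.1181, 0.2527], E[r] = 0.5557, γ^t·E[r] = 0.182108, running G = 1.771921
t=6: π = [0.1808, 0.1850, 0.2634, 0.1181, 0.2527], E[r] = 0.5557, γ^t·E[r] = 0.145678, running G = 1.917599
t=7: π = [0.1808, 0.1850, 0.2634, 0.1181, 0.2527], E[r] = 0.5557, γ^t·E[r] = 0.116547, running G = 2.034145

G = 2.0341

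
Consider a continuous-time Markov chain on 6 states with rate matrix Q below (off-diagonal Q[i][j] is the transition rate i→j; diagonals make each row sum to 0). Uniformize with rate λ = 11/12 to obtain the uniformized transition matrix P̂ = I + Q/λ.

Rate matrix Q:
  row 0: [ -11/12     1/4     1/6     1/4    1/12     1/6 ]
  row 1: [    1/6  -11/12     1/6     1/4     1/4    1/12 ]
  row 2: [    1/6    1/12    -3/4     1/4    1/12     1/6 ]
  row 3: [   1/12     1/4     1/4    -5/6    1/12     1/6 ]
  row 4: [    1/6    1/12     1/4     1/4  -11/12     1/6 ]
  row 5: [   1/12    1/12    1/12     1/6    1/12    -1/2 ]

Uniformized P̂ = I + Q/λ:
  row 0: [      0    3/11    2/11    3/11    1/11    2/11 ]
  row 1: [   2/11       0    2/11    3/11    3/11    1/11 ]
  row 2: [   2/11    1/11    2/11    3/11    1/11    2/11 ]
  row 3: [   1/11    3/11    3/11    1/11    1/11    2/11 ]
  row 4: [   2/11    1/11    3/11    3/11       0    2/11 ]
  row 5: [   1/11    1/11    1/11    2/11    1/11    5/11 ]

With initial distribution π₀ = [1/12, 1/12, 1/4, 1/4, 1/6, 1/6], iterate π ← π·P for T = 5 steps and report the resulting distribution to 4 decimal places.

π = [0.1196, 0.1388, 0.1897, 0.2129, 0.1065, 0.2326]

t=0: π = [0.0833, 0.0833, 0.2500, 0.2500, 0.1667, 0.1667]
t=1: π = [0.1288, 0.1439, 0.2045, 0.2121, 0.0909, 0.2197]
t=2: π = [0.1191, 0.1398, 0.1894, 0.2142, 0.1088, 0.2287]
t=3: π = [0.1199, 0.1388, 0.1904, 0.2130, 0.1064, 0.2315]
t=4: π = [0.1196, 0.1388, 0.1898, 0.2130, 0.1065, 0.2323]
t=5: π = [0.1196, 0.1388, 0.1897, 0.2129, 0.1065, 0.2326]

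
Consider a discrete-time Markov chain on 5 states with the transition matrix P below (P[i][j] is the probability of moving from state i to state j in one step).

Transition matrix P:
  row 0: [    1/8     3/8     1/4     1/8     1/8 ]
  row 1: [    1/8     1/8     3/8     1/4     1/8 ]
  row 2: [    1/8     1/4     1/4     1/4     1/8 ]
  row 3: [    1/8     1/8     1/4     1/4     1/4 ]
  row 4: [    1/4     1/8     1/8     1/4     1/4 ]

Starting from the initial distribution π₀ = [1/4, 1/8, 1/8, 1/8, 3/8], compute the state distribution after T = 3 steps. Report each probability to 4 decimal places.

t=0: π = [0.2500, 0.1250, 0.1250, 0.1250, 0.3750]
t=1: π = [0.1719, 0.2031, 0.2188, 0.2188, 0.1875]
t=2: π = [0.1484, 0.1953, 0.2520, 0.2285, 0.1758]
t=3: π = [0.1470, 0.1936, 0.2524, 0.2314, 0.1755]

π = [0.1470, 0.1936, 0.2524, 0.2314, 0.1755]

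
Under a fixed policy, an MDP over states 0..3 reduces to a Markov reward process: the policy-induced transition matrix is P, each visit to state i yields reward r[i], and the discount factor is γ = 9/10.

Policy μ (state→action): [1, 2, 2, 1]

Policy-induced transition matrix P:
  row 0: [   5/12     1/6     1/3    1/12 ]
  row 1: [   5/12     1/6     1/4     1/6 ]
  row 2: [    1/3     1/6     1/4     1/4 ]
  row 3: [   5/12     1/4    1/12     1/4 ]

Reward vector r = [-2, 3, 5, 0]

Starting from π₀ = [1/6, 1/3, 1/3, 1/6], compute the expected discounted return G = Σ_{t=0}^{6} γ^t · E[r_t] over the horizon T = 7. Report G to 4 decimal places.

G = 6.5673

t=0: π = [0.1667, 0.3333, 0.3333, 0.1667], E[r] = 2.3333, γ^t·E[r] = 2.333333, running G = 2.333333
t=1: π = [0.3889, 0.1806, 0.2361, 0.1944], E[r] = 0.9444, γ^t·E[r] = 0.850000, running G = 3.183333
t=2: π = [0.3970, 0.1829, 0.2500, 0.1701], E[r] = 1.0046, γ^t·E[r] = 0.813750, running G = 3.997083
t=3: π = [0.3958, 0.1808, 0.2547, 0.1686], E[r] = 1.0245, γ^t·E[r] = 0.746859, running G = 4.743943
t=4: π = [0.3954, 0.1807, 0.2549, 0.1690], E[r] = 1.0257, γ^t·E[r] = 0.672964, running G = 5.416907
t=5: π = [0.3954, 0.1807, 0.2548, 0.1690], E[r] = 1.0254, γ^t·E[r] = 0.605462, running G = 6.022370
t=6: π = [0.3954, 0.1808, 0.2548, 0.1690], E[r] = 1.0253, γ^t·E[r] = 0.544881, running G = 6.567251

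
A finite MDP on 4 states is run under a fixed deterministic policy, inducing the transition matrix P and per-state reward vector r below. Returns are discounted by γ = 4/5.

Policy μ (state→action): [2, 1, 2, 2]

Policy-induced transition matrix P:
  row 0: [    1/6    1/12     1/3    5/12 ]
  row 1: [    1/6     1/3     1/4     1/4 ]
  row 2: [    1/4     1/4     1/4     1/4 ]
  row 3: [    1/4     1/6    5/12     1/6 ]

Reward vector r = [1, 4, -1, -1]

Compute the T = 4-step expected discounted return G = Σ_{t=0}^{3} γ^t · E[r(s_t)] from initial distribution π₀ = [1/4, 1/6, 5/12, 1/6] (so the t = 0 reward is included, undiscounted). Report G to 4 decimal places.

G = 1.2573

t=0: π = [0.2500, 0.1667, 0.4167, 0.1667], E[r] = 0.3333, γ^t·E[r] = 0.333333, running G = 0.333333
t=1: π = [0.2153, 0.2083, 0.2986, 0.2778], E[r] = 0.4722, γ^t·E[r] = 0.377778, running G = 0.711111
t=2: π = [0.2147, 0.2083, 0.3142, 0.2627], E[r] = 0.4711, γ^t·E[r] = 0.301481, running G = 1.012593
t=3: π = [0.2147, 0.2097, 0.3117, 0.2639], E[r] = 0.4779, γ^t·E[r] = 0.244691, running G = 1.257284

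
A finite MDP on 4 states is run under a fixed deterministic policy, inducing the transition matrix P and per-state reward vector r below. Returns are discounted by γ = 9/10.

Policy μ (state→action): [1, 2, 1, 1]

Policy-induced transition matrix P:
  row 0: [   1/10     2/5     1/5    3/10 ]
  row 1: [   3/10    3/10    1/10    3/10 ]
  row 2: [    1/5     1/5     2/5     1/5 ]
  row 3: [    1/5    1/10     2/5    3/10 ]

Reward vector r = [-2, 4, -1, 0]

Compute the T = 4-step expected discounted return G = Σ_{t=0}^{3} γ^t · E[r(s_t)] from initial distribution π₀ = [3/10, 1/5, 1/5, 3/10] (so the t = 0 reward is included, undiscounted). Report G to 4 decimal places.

t=0: π = [0.3000, 0.2000, 0.2000, 0.3000], E[r] = 0.0000, γ^t·E[r] = 0.000000, running G = 0.000000
t=1: π = [0.1900, 0.2500, 0.2800, 0.2800], E[r] = 0.3400, γ^t·E[r] = 0.306000, running G = 0.306000
t=2: π = [0.2060, 0.2350, 0.2870, 0.2720], E[r] = 0.2410, γ^t·E[r] = 0.195210, running G = 0.501210
t=3: π = [0.2029, 0.2375, 0.2883, 0.2713], E[r] = 0.2559, γ^t·E[r] = 0.186551, running G = 0.687761

G = 0.6878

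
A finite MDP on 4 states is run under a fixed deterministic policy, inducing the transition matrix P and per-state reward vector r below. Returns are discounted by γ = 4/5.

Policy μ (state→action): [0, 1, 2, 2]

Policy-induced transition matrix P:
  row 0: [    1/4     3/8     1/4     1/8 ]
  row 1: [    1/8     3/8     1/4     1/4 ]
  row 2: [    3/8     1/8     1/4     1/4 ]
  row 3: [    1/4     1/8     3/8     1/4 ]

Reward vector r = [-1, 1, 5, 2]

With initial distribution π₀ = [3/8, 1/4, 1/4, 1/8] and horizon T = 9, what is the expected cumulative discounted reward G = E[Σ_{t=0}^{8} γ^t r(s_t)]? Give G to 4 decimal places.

t=0: π = [0.3750, 0.2500, 0.2500, 0.1250], E[r] = 1.3750, γ^t·E[r] = 1.375000, running G = 1.375000
t=1: π = [0.2500, 0.2813, 0.2656, 0.2031], E[r] = 1.7656, γ^t·E[r] = 1.412500, running G = 2.787500
t=2: π = [0.2480, 0.2578, 0.2754, 0.2188], E[r] = 1.8242, γ^t·E[r] = 1.167500, running G = 3.955000
t=3: π = [0.2522, 0.2515, 0.2773, 0.2190], E[r] = 1.8240, γ^t·E[r] = 0.933875, running G = 4.888875
t=4: π = [0.2532, 0.2509, 0.2774, 0.2185], E[r] = 1.8215, γ^t·E[r] = 0.746088, running G = 5.634963
t=5: π = [0.2533, 0.2510, 0.2773, 0.2183], E[r] = 1.8210, γ^t·E[r] = 0.596695, running G = 6.231658
t=6: π = [0.2533, 0.2511, 0.2773, 0.2183], E[r] = 1.8209, γ^t·E[r] = 0.477349, running G = 6.709006
t=7: π = [0.2533, 0.2511, 0.2773, 0.2183], E[r] = 1.8210, γ^t·E[r] = 0.381882, running G = 7.090889
t=8: π = [0.2533, 0.2511, 0.2773, 0.2183], E[r] = 1.8210, γ^t·E[r] = 0.305506, running G = 7.396395

G = 7.3964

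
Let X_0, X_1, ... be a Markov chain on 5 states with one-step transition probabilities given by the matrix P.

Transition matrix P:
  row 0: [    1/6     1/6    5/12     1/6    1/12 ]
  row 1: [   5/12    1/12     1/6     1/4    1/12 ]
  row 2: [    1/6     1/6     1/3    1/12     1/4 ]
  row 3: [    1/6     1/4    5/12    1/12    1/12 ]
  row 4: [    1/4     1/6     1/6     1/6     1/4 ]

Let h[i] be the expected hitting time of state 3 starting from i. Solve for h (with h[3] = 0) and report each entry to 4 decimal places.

First-step conditioning: h[3] = 0; for i ≠ 3, h[i] = 1 + Σ_k P[i][k]·h[k].
  h[0] = 1 + 1/6·h[0] + 1/6·h[1] + 5/12·h[2] + 1/12·h[4]
  h[1] = 1 + 5/12·h[0] + 1/12·h[1] + 1/6·h[2] + 1/12·h[4]
  h[2] = 1 + 1/6·h[0] + 1/6·h[1] + 1/3·h[2] + 1/4·h[4]
  h[4] = 1 + 1/4·h[0] + 1/6·h[1] + 1/6·h[2] + 1/4·h[4]
Solving the 4×4 linear system over states ≠ 3 gives exactly h = [21216/3257, 19224/3257, 22776/3257, 0, 20748/3257] (h[3] = 0 is the target).

h = [6.5140, 5.9024, 6.9929, 0.0000, 6.3703]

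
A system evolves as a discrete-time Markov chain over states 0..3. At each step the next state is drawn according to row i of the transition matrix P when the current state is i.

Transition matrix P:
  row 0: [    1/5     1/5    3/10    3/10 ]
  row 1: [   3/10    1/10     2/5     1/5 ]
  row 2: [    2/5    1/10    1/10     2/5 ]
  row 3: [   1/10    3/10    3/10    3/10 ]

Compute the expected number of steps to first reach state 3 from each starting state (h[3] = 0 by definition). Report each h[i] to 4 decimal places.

First-step conditioning: h[3] = 0; for i ≠ 3, h[i] = 1 + Σ_k P[i][k]·h[k].
  h[0] = 1 + 1/5·h[0] + 1/5·h[1] + 3/10·h[2]
  h[1] = 1 + 3/10·h[0] + 1/10·h[1] + 2/5·h[2]
  h[2] = 1 + 2/5·h[0] + 1/10·h[1] + 1/10·h[2]
Solving the 3×3 linear system over states ≠ 3 gives exactly h = [190/59, 1440/413, 1210/413, 0] (h[3] = 0 is the target).

h = [3.2203, 3.4867, 2.9298, 0.0000]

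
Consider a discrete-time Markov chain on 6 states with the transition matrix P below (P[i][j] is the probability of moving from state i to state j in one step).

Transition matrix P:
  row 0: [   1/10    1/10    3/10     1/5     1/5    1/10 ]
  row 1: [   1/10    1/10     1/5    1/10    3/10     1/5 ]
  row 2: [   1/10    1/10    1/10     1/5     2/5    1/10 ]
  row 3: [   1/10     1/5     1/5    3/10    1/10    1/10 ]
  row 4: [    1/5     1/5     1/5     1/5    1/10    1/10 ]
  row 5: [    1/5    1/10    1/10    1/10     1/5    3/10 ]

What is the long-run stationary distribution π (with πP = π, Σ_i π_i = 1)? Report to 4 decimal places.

Balance equations π_j = Σ_i π_i·P[i][j]:
  π_0 = 1/10·π_0 + 1/10·π_1 + 1/10·π_2 + 1/10·π_3 + 1/5·π_4 + 1/5·π_5
  π_1 = 1/10·π_0 + 1/10·π_1 + 1/10·π_2 + 1/5·π_3 + 1/5·π_4 + 1/10·π_5
  π_2 = 3/10·π_0 + 1/5·π_1 + 1/10·π_2 + 1/5·π_3 + 1/5·π_4 + 1/10·π_5
  π_3 = 1/5·π_0 + 1/10·π_1 + 1/5·π_2 + 3/10·π_3 + 1/5·π_4 + 1/10·π_5
  π_4 = 1/5·π_0 + 3/10·π_1 + 2/5·π_2 + 1/10·π_3 + 1/10·π_4 + 1/5·π_5
  normalize: π_0 + π_1 + π_2 + π_3 + π_4 + π_5 = 1
Solving the linear system gives exactly π = [28/207, 29/207, 25/138, 79/414, 29/138, 59/414].

π = [0.1353, 0.1401, 0.1812, 0.1908, 0.2101, 0.1425]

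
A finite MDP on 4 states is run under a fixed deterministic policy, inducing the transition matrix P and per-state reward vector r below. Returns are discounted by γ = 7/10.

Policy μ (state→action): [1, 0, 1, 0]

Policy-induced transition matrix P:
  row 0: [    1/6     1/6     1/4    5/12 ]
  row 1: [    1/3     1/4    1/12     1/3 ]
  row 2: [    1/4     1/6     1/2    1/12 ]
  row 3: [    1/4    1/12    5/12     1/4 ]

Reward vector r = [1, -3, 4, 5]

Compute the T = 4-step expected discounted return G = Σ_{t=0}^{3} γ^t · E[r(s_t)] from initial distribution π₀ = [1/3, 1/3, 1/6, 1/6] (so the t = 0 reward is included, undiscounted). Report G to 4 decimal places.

G = 4.4597

t=0: π = [0.3333, 0.3333, 0.1667, 0.1667], E[r] = 0.8333, γ^t·E[r] = 0.833333, running G = 0.833333
t=1: π = [0.2500, 0.1806, 0.2639, 0.3056], E[r] = 2.2917, γ^t·E[r] = 1.604167, running G = 2.437500
t=2: π = [0.2442, 0.1563, 0.3368, 0.2627], E[r] = 2.4363, γ^t·E[r] = 1.193808, running G = 3.631308
t=3: π = [0.2427, 0.1578, 0.3519, 0.2476], E[r] = 2.4150, γ^t·E[r] = 0.828354, running G = 4.459662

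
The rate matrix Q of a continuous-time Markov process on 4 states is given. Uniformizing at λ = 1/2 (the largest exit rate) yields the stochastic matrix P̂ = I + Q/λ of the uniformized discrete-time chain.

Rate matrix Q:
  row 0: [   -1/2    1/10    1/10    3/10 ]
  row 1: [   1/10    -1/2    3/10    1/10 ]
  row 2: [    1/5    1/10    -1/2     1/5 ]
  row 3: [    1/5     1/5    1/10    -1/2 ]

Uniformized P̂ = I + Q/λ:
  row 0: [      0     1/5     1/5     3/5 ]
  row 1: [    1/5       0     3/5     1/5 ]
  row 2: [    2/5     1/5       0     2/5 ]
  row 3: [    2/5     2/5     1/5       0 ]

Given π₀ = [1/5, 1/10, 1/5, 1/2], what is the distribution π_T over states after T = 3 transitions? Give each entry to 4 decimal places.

π = [0.2728, 0.2256, 0.2208, 0.2808]

t=0: π = [0.2000, 0.1000, 0.2000, 0.5000]
t=1: π = [0.3000, 0.2800, 0.2000, 0.2200]
t=2: π = [0.2240, 0.1880, 0.2720, 0.3160]
t=3: π = [0.2728, 0.2256, 0.2208, 0.2808]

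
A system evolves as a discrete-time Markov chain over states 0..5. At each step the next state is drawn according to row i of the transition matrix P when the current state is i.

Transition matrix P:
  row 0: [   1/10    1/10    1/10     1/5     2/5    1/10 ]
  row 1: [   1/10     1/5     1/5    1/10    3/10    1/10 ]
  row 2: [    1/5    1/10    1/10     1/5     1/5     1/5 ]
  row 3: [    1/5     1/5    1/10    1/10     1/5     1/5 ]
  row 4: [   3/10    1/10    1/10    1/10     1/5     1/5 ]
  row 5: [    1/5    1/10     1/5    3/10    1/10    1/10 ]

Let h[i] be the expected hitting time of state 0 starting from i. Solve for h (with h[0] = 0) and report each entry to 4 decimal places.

First-step conditioning: h[0] = 0; for i ≠ 0, h[i] = 1 + Σ_k P[i][k]·h[k].
  h[1] = 1 + 1/5·h[1] + 1/5·h[2] + 1/10·h[3] + 3/10·h[4] + 1/10·h[5]
  h[2] = 1 + 1/10·h[1] + 1/10·h[2] + 1/5·h[3] + 1/5·h[4] + 1/5·h[5]
  h[3] = 1 + 1/5·h[1] + 1/10·h[2] + 1/10·h[3] + 1/5·h[4] + 1/5·h[5]
  h[4] = 1 + 1/10·h[1] + 1/10·h[2] + 1/10·h[3] + 1/5·h[4] + 1/5·h[5]
  h[5] = 1 + 1/10·h[1] + 1/5·h[2] + 3/10·h[3] + 1/10·h[4] + 1/10·h[5]
Solving the 5×5 linear system over states ≠ 0 gives exactly h = [0, 60500/11387, 55110/11387, 55600/11387, 49550/11387, 55660/11387] (h[0] = 0 is the target).

h = [0.0000, 5.3131, 4.8397, 4.8828, 4.3515, 4.8880]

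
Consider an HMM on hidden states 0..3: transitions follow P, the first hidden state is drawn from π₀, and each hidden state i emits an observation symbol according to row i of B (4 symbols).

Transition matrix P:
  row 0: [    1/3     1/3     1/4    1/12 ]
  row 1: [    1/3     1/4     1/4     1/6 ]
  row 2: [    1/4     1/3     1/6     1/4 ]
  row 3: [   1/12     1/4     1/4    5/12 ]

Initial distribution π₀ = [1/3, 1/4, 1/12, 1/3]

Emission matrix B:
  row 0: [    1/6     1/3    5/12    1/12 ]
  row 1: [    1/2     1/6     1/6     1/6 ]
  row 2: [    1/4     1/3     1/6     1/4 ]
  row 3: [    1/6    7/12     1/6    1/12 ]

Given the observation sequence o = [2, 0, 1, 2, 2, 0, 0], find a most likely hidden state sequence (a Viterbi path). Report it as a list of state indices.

path = [0, 1, 0, 0, 0, 1, 1]

t=0: δ = [1.389e-01, 4.167e-02, 1.389e-02, 5.556e-02]  (obs o_0=2)
t=1: δ = [7.716e-03, 2.315e-02, 8.681e-03, 3.858e-03]  ψ = [0, 0, 0, 3]  (obs o_1=0)
t=2: δ = [2.572e-03, 9.645e-04, 1.929e-03, 2.251e-03]  ψ = [1, 1, 1, 1]  (obs o_2=1)
t=3: δ = [3.572e-04, 1.429e-04, 1.072e-04, 1.563e-04]  ψ = [0, 0, 0, 3]  (obs o_3=2)
t=4: δ = [4.961e-05, 1.985e-05, 1.488e-05, 1.085e-05]  ψ = [0, 0, 0, 3]  (obs o_4=2)
t=5: δ = [2.756e-06, 8.269e-06, 3.101e-06, 7.537e-07]  ψ = [0, 0, 0, 3]  (obs o_5=0)
t=6: δ = [4.594e-07, 1.034e-06, 5.168e-07, 2.297e-07]  ψ = [1, 1, 1, 1]  (obs o_6=0)
backtrack: best end state = 1; path = [0, 1, 0, 0, 0, 1, 1]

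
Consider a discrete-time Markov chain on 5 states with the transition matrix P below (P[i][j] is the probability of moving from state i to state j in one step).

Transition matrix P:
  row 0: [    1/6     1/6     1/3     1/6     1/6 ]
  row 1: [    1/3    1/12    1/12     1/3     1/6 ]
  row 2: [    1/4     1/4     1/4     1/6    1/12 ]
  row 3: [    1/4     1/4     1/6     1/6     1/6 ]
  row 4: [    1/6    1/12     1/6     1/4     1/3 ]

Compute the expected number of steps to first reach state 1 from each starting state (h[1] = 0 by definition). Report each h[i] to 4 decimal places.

h = [5.3110, 0.0000, 4.8575, 4.9440, 5.8961]

First-step conditioning: h[1] = 0; for i ≠ 1, h[i] = 1 + Σ_k P[i][k]·h[k].
  h[0] = 1 + 1/6·h[0] + 1/3·h[2] + 1/6·h[3] + 1/6·h[4]
  h[2] = 1 + 1/4·h[0] + 1/4·h[2] + 1/6·h[3] + 1/12·h[4]
  h[3] = 1 + 1/4·h[0] + 1/6·h[2] + 1/6·h[3] + 1/6·h[4]
  h[4] = 1 + 1/6·h[0] + 1/6·h[2] + 1/4·h[3] + 1/3·h[4]
Solving the 4×4 linear system over states ≠ 1 gives exactly h = [9204/1733, 0, 8418/1733, 8568/1733, 10218/1733] (h[1] = 0 is the target).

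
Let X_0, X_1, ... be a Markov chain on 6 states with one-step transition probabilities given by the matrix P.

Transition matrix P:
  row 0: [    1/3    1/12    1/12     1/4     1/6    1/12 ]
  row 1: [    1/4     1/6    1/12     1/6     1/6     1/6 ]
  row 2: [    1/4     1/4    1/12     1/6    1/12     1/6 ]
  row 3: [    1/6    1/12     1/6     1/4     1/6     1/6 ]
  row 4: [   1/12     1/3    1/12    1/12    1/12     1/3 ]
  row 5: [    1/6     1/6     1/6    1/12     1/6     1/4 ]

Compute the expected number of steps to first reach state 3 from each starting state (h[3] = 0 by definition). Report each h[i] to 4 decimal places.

h = [5.6989, 6.3315, 6.2748, 0.0000, 7.0125, 6.9595]

First-step conditioning: h[3] = 0; for i ≠ 3, h[i] = 1 + Σ_k P[i][k]·h[k].
  h[0] = 1 + 1/3·h[0] + 1/12·h[1] + 1/12·h[2] + 1/6·h[4] + 1/12·h[5]
  h[1] = 1 + 1/4·h[0] + 1/6·h[1] + 1/12·h[2] + 1/6·h[4] + 1/6·h[5]
  h[2] = 1 + 1/4·h[0] + 1/4·h[1] + 1/12·h[2] + 1/12·h[4] + 1/6·h[5]
  h[4] = 1 + 1/12·h[0] + 1/3·h[1] + 1/12·h[2] + 1/12·h[4] + 1/3·h[5]
  h[5] = 1 + 1/6·h[0] + 1/6·h[1] + 1/6·h[2] + 1/6·h[4] + 1/4·h[5]
Solving the 5×5 linear system over states ≠ 3 gives exactly h = [202452/35525, 224928/35525, 222912/35525, 0, 49824/7105, 247236/35525] (h[3] = 0 is the target).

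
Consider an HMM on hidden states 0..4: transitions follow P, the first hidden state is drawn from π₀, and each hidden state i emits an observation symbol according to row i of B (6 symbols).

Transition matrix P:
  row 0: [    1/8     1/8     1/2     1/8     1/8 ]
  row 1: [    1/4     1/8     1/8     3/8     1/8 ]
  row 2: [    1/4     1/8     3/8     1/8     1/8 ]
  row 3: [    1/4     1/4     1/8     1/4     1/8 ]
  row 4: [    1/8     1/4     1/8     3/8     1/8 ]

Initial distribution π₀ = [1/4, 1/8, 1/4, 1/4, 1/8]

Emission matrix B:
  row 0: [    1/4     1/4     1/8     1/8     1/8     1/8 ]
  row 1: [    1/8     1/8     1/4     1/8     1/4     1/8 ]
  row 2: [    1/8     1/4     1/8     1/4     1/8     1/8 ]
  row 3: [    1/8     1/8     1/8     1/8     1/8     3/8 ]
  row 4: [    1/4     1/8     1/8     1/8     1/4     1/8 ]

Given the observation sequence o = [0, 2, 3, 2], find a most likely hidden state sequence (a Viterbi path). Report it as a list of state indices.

t=0: δ = [6.250e-02, 1.562e-02, 3.125e-02, 3.125e-02, 3.125e-02]  (obs o_0=0)
t=1: δ = [9.766e-04, 1.953e-03, 3.906e-03, 1.465e-03, 9.766e-04]  ψ = [0, 0, 0, 4, 0]  (obs o_1=2)
t=2: δ = [1.221e-04, 6.104e-05, 3.662e-04, 9.155e-05, 6.104e-05]  ψ = [2, 2, 2, 1, 2]  (obs o_2=3)
t=3: δ = [1.144e-05, 1.144e-05, 1.717e-05, 5.722e-06, 5.722e-06]  ψ = [2, 2, 2, 2, 2]  (obs o_3=2)
backtrack: best end state = 2; path = [0, 2, 2, 2]

path = [0, 2, 2, 2]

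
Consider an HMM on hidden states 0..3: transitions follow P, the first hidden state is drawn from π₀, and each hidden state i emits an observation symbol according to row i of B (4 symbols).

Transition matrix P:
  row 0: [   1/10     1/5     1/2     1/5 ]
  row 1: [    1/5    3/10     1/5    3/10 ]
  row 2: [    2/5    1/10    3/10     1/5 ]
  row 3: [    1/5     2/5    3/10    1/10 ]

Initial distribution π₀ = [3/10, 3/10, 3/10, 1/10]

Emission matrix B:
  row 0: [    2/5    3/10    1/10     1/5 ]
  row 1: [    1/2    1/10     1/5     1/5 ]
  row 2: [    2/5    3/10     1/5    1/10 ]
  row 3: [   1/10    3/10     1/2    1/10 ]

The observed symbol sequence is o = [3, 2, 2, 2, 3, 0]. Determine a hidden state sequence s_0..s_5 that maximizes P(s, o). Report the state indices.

t=0: δ = [6.000e-02, 6.000e-02, 3.000e-02, 1.000e-02]  (obs o_0=3)
t=1: δ = [1.200e-03, 3.600e-03, 6.000e-03, 9.000e-03]  ψ = [1, 1, 0, 1]  (obs o_1=2)
t=2: δ = [2.400e-04, 7.200e-04, 5.400e-04, 6.000e-04]  ψ = [2, 3, 3, 2]  (obs o_2=2)
t=3: δ = [2.160e-05, 4.800e-05, 3.600e-05, 1.080e-04]  ψ = [2, 3, 3, 1]  (obs o_3=2)
t=4: δ = [4.320e-06, 8.640e-06, 3.240e-06, 1.440e-06]  ψ = [3, 3, 3, 1]  (obs o_4=3)
t=5: δ = [6.912e-07, 1.296e-06, 8.640e-07, 2.592e-07]  ψ = [1, 1, 0, 1]  (obs o_5=0)
backtrack: best end state = 1; path = [1, 3, 1, 3, 1, 1]

path = [1, 3, 1, 3, 1, 1]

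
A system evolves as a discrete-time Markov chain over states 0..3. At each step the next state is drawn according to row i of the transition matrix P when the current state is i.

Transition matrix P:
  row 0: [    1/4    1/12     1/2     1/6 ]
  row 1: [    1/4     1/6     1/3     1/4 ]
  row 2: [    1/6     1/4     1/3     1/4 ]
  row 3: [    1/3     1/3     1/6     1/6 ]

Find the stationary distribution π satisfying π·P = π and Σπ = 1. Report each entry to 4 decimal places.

Balance equations π_j = Σ_i π_i·P[i][j]:
  π_0 = 1/4·π_0 + 1/4·π_1 + 1/6·π_2 + 1/3·π_3
  π_1 = 1/12·π_0 + 1/6·π_1 + 1/4·π_2 + 1/3·π_3
  π_2 = 1/2·π_0 + 1/3·π_1 + 1/3·π_2 + 1/6·π_3
  normalize: π_0 + π_1 + π_2 + π_3 = 1
Solving the linear system gives exactly π = [229/956, 201/956, 323/956, 203/956].

π = [0.2395, 0.2103, 0.3379, 0.2123]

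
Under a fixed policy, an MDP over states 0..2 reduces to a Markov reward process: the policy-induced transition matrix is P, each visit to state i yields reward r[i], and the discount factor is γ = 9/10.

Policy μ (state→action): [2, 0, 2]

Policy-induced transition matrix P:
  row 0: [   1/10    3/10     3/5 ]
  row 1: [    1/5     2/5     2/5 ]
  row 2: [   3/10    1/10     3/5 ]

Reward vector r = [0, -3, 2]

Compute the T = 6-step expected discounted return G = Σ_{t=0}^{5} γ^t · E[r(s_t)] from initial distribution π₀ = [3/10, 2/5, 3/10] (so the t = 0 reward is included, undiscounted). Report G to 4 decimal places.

t=0: π = [0.3000, 0.4000, 0.3000], E[r] = -0.6000, γ^t·E[r] = -0.600000, running G = -0.600000
t=1: π = [0.2000, 0.2800, 0.5200], E[r] = 0.2000, γ^t·E[r] = 0.180000, running G = -0.420000
t=2: π = [0.2320, 0.2240, 0.5440], E[r] = 0.4160, γ^t·E[r] = 0.336960, running G = -0.083040
t=3: π = [0.2312, 0.2136, 0.5552], E[r] = 0.4696, γ^t·E[r] = 0.342338, running G = 0.259298
t=4: π = [0.2324, 0.2103, 0.5573], E[r] = 0.4836, γ^t·E[r] = 0.317290, running G = 0.576588
t=5: π = [0.2325, 0.2096, 0.5579], E[r] = 0.4871, γ^t·E[r] = 0.287654, running G = 0.864242

G = 0.8642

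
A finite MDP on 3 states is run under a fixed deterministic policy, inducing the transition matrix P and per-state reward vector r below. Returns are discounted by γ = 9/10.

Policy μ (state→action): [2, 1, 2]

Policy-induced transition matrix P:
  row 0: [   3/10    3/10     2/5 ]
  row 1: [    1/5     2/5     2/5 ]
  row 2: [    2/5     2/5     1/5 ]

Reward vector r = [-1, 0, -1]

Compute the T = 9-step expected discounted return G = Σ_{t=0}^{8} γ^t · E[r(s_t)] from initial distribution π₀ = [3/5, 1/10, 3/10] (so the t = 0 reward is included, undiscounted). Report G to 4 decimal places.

t=0: π = [0.6000, 0.1000, 0.3000], E[r] = -0.9000, γ^t·E[r] = -0.900000, running G = -0.900000
t=1: π = [0.3200, 0.3400, 0.3400], E[r] = -0.6600, γ^t·E[r] = -0.594000, running G = -1.494000
t=2: π = [0.3000, 0.3680, 0.3320], E[r] = -0.6320, γ^t·E[r] = -0.511920, running G = -2.005920
t=3: π = [0.2964, 0.3700, 0.3336], E[r] = -0.6300, γ^t·E[r] = -0.459270, running G = -2.465190
t=4: π = [0.2964, 0.3704, 0.3333], E[r] = -0.6296, γ^t·E[r] = -0.413107, running G = -2.878297
t=5: π = [0.2963, 0.3704, 0.3333], E[r] = -0.6296, γ^t·E[r] = -0.371794, running G = -3.250091
t=6: π = [0.2963, 0.3704, 0.3333], E[r] = -0.6296, γ^t·E[r] = -0.334611, running G = -3.584701
t=7: π = [0.2963, 0.3704, 0.3333], E[r] = -0.6296, γ^t·E[r] = -0.301150, running G = -3.885851
t=8: π = [0.2963, 0.3704, 0.3333], E[r] = -0.6296, γ^t·E[r] = -0.271035, running G = -4.156886

G = -4.1569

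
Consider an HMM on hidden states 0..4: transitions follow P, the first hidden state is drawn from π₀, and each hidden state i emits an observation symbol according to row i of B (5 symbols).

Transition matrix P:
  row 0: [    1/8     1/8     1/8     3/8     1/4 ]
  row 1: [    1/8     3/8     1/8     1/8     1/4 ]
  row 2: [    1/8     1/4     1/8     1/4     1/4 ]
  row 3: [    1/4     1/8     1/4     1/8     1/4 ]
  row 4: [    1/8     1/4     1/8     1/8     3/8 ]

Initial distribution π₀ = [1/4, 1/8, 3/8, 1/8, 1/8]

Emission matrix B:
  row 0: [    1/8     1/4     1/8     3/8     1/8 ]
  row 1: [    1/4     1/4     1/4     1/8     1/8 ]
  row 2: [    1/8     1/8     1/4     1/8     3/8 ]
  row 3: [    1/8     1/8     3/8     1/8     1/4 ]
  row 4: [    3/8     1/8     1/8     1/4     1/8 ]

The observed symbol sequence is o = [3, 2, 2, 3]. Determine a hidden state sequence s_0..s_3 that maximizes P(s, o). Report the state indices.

path = [0, 3, 3, 0]

t=0: δ = [9.375e-02, 1.562e-02, 4.688e-02, 1.562e-02, 3.125e-02]  (obs o_0=3)
t=1: δ = [1.465e-03, 2.930e-03, 2.930e-03, 1.318e-02, 2.930e-03]  ψ = [0, 0, 0, 0, 0]  (obs o_1=2)
t=2: δ = [4.120e-04, 4.120e-04, 8.240e-04, 6.180e-04, 4.120e-04]  ψ = [3, 3, 3, 3, 3]  (obs o_2=2)
t=3: δ = [5.794e-05, 2.575e-05, 1.931e-05, 2.575e-05, 5.150e-05]  ψ = [3, 2, 3, 2, 2]  (obs o_3=3)
backtrack: best end state = 0; path = [0, 3, 3, 0]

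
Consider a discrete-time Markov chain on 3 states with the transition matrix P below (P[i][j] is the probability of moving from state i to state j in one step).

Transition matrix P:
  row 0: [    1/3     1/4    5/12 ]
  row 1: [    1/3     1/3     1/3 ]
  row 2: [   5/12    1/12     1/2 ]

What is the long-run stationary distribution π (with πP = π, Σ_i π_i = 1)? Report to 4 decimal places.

Balance equations π_j = Σ_i π_i·P[i][j]:
  π_0 = 1/3·π_0 + 1/3·π_1 + 5/12·π_2
  π_1 = 1/4·π_0 + 1/3·π_1 + 1/12·π_2
  normalize: π_0 + π_1 + π_2 = 1
Solving the linear system gives exactly π = [44/119, 23/119, 52/119].

π = [0.3697, 0.1933, 0.4370]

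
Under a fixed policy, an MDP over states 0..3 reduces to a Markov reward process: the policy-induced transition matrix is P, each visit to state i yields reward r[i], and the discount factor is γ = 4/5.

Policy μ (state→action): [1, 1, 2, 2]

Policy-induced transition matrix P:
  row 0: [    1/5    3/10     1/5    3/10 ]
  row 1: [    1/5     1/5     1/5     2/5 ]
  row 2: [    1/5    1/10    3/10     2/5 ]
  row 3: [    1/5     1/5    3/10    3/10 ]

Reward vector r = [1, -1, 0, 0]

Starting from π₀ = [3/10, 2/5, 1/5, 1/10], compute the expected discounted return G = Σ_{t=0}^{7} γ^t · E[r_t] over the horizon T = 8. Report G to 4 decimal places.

t=0: π = [0.3000, 0.4000, 0.2000, 0.1000], E[r] = -0.1000, γ^t·E[r] = -0.100000, running G = -0.100000
t=1: π = [0.2000, 0.2100, 0.2300, 0.3600], E[r] = -0.0100, γ^t·E[r] = -0.008000, running G = -0.108000
t=2: π = [0.2000, 0.1970, 0.2590, 0.3440], E[r] = 0.0030, γ^t·E[r] = 0.001920, running G = -0.106080
t=3: π = [0.2000, 0.1941, 0.2603, 0.3456], E[r] = 0.0059, γ^t·E[r] = 0.003021, running G = -0.103059
t=4: π = [0.2000, 0.1940, 0.2606, 0.3454], E[r] = 0.0060, γ^t·E[r] = 0.002470, running G = -0.100589
t=5: π = [0.2000, 0.1939, 0.2606, 0.3455], E[r] = 0.0061, γ^t·E[r] = 0.001985, running G = -0.098604
t=6: π = [0.2000, 0.1939, 0.2606, 0.3455], E[r] = 0.0061, γ^t·E[r] = 0.001589, running G = -0.097015
t=7: π = [0.2000, 0.1939, 0.2606, 0.3455], E[r] = 0.0061, γ^t·E[r] = 0.001271, running G = -0.095744

G = -0.0957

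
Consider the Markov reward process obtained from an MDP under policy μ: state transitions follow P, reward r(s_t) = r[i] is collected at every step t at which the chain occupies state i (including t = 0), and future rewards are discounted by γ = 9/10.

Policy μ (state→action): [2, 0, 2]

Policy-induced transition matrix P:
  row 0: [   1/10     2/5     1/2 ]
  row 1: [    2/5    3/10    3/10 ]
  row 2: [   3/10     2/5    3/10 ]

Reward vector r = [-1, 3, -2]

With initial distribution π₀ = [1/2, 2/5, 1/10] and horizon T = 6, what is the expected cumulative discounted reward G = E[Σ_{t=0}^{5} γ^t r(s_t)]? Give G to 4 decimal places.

G = 0.8170

t=0: π = [0.5000, 0.4000, 0.1000], E[r] = 0.5000, γ^t·E[r] = 0.500000, running G = 0.500000
t=1: π = [0.2400, 0.3600, 0.4000], E[r] = 0.0400, γ^t·E[r] = 0.036000, running G = 0.536000
t=2: π = [0.2880, 0.3640, 0.3480], E[r] = 0.1080, γ^t·E[r] = 0.087480, running G = 0.623480
t=3: π = [0.2788, 0.3636, 0.3576], E[r] = 0.0968, γ^t·E[r] = 0.070567, running G = 0.694047
t=4: π = [0.2806, 0.3636, 0.3558], E[r] = 0.0988, γ^t·E[r] = 0.064823, running G = 0.758870
t=5: π = [0.2802, 0.3636, 0.3561], E[r] = 0.0984, γ^t·E[r] = 0.058118, running G = 0.816988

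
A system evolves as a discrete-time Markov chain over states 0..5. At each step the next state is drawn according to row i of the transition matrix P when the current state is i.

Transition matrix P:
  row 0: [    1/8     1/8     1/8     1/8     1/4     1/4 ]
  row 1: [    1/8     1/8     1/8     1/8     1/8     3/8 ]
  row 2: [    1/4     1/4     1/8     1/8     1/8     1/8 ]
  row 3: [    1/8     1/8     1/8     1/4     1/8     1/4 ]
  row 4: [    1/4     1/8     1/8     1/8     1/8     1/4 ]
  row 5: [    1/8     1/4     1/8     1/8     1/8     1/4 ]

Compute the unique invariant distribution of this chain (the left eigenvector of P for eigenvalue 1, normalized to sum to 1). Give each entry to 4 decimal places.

π = [0.1587, 0.1726, 0.1250, 0.1429, 0.1448, 0.2560]

Balance equations π_j = Σ_i π_i·P[i][j]:
  π_0 = 1/8·π_0 + 1/8·π_1 + 1/4·π_2 + 1/8·π_3 + 1/4·π_4 + 1/8·π_5
  π_1 = 1/8·π_0 + 1/8·π_1 + 1/4·π_2 + 1/8·π_3 + 1/8·π_4 + 1/4·π_5
  π_2 = 1/8·π_0 + 1/8·π_1 + 1/8·π_2 + 1/8·π_3 + 1/8·π_4 + 1/8·π_5
  π_3 = 1/8·π_0 + 1/8·π_1 + 1/8·π_2 + 1/4·π_3 + 1/8·π_4 + 1/8·π_5
  π_4 = 1/4·π_0 + 1/8·π_1 + 1/8·π_2 + 1/8·π_3 + 1/8·π_4 + 1/8·π_5
  normalize: π_0 + π_1 + π_2 + π_3 + π_4 + π_5 = 1
Solving the linear system gives exactly π = [10/63, 29/168, 1/8, 1/7, 73/504, 43/168].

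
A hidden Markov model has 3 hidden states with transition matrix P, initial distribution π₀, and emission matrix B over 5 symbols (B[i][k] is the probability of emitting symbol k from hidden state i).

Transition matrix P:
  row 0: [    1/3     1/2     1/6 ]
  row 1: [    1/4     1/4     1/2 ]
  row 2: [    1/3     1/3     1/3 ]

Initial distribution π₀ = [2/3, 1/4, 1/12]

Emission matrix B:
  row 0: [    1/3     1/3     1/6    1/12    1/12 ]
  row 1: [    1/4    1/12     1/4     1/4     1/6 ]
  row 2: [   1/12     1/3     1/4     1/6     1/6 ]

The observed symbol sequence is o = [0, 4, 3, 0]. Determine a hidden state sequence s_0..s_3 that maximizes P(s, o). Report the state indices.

t=0: δ = [2.222e-01, 6.250e-02, 6.944e-03]  (obs o_0=0)
t=1: δ = [6.173e-03, 1.852e-02, 6.173e-03]  ψ = [0, 0, 0]  (obs o_1=4)
t=2: δ = [3.858e-04, 1.157e-03, 1.543e-03]  ψ = [1, 1, 1]  (obs o_2=3)
t=3: δ = [1.715e-04, 1.286e-04, 4.823e-05]  ψ = [2, 2, 1]  (obs o_3=0)
backtrack: best end state = 0; path = [0, 1, 2, 0]

path = [0, 1, 2, 0]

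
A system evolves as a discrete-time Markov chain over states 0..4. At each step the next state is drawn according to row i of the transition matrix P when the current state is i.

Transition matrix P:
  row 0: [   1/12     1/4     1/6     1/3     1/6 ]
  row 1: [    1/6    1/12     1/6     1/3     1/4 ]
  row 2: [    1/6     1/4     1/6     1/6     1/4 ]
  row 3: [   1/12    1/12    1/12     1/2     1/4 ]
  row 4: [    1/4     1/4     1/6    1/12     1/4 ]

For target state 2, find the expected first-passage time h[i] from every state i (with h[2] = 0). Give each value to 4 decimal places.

h = [7.1936, 7.1799, 0.0000, 7.8965, 7.0019]

First-step conditioning: h[2] = 0; for i ≠ 2, h[i] = 1 + Σ_k P[i][k]·h[k].
  h[0] = 1 + 1/12·h[0] + 1/4·h[1] + 1/3·h[3] + 1/6·h[4]
  h[1] = 1 + 1/6·h[0] + 1/12·h[1] + 1/3·h[3] + 1/4·h[4]
  h[3] = 1 + 1/12·h[0] + 1/12·h[1] + 1/2·h[3] + 1/4·h[4]
  h[4] = 1 + 1/4·h[0] + 1/4·h[1] + 1/12·h[3] + 1/4·h[4]
Solving the 4×4 linear system over states ≠ 2 gives exactly h = [18912/2629, 1716/239, 0, 20760/2629, 18408/2629] (h[2] = 0 is the target).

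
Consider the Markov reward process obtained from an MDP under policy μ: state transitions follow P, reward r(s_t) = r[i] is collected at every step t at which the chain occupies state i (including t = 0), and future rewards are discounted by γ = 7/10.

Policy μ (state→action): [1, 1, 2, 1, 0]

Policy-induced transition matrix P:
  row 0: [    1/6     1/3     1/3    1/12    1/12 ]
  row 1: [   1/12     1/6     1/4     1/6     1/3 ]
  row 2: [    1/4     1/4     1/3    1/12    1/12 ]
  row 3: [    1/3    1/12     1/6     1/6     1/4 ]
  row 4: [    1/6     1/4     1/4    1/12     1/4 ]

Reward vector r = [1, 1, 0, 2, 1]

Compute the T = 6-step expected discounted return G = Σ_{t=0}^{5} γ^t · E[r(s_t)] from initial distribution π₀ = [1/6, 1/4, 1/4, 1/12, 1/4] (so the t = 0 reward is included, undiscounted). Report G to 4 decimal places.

t=0: π = [0.1667, 0.2500, 0.2500, 0.0833, 0.2500], E[r] = 0.8333, γ^t·E[r] = 0.833333, running G = 0.833333
t=1: π = [0.1806, 0.2292, 0.2778, 0.1111, 0.2014], E[r] = 0.8333, γ^t·E[r] = 0.583333, running G = 1.416667
t=2: π = [0.1892, 0.2274, 0.2789, 0.1117, 0.1927], E[r] = 0.8328, γ^t·E[r] = 0.408050, running G = 1.824716
t=3: π = [0.1896, 0.2282, 0.2797, 0.1116, 0.1909], E[r] = 0.8319, γ^t·E[r] = 0.285337, running G = 2.110054
t=4: π = [0.1896, 0.2282, 0.2798, 0.1116, 0.1908], E[r] = 0.8318, γ^t·E[r] = 0.199725, running G = 2.309779
t=5: π = [0.1896, 0.2282, 0.2798, 0.1117, 0.1908], E[r] = 0.8318, γ^t·E[r] = 0.139808, running G = 2.449587

G = 2.4496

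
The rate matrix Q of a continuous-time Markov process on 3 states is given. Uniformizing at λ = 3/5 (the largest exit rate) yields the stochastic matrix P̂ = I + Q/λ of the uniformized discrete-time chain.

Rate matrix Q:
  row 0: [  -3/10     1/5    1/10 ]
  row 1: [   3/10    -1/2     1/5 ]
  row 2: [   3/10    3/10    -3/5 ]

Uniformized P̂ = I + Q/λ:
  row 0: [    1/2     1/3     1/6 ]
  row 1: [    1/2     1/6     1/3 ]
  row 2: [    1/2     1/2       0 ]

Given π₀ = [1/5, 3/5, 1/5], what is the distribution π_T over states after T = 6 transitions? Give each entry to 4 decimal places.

π = [0.5000, 0.3127, 0.1873]

t=0: π = [0.2000, 0.6000, 0.2000]
t=1: π = [0.5000, 0.2667, 0.2333]
t=2: π = [0.5000, 0.3278, 0.1722]
t=3: π = [0.5000, 0.3074, 0.1926]
t=4: π = [0.5000, 0.3142, 0.1858]
t=5: π = [0.5000, 0.3119, 0.1881]
t=6: π = [0.5000, 0.3127, 0.1873]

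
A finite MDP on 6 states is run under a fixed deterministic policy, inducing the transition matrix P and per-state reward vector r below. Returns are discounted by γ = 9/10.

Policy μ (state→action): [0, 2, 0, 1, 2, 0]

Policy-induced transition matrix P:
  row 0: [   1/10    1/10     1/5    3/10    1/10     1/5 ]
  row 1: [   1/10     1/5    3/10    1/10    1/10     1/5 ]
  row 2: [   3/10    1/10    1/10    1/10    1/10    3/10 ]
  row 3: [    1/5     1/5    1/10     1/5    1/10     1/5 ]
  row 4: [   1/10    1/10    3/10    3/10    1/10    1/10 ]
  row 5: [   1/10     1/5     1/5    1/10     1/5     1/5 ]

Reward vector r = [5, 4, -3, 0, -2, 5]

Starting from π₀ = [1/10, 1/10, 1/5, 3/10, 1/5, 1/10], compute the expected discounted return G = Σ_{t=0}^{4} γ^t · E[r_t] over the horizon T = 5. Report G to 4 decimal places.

t=0: π = [0.1000, 0.1000, 0.2000, 0.3000, 0.2000, 0.1000], E[r] = 0.4000, γ^t·E[r] = 0.400000, running G = 0.400000
t=1: π = [0.1700, 0.1500, 0.1800, 0.1900, 0.1100, 0.2000], E[r] = 1.6900, γ^t·E[r] = 1.521000, running G = 1.921000
t=2: π = [0.1550, 0.1540, 0.1890, 0.1750, 0.1200, 0.2070], E[r] = 1.6190, γ^t·E[r] = 1.311390, running G = 3.232390
t=3: π = [0.1553, 0.1536, 0.1910, 0.1725, 0.1207, 0.2069], E[r] = 1.6110, γ^t·E[r] = 1.174419, running G = 4.406809
t=4: π = [0.1555, 0.1533, 0.1911, 0.1725, 0.1207, 0.2070], E[r] = 1.6110, γ^t·E[r] = 1.056964, running G = 5.463773

G = 5.4638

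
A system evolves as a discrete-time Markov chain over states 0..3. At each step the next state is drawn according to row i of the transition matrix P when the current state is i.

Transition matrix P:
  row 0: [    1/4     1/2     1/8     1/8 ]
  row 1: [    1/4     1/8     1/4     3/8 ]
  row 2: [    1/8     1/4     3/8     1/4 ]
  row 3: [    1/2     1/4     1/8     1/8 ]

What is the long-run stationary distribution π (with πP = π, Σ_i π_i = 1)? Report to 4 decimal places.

Balance equations π_j = Σ_i π_i·P[i][j]:
  π_0 = 1/4·π_0 + 1/4·π_1 + 1/8·π_2 + 1/2·π_3
  π_1 = 1/2·π_0 + 1/8·π_1 + 1/4·π_2 + 1/4·π_3
  π_2 = 1/8·π_0 + 1/4·π_1 + 3/8·π_2 + 1/8·π_3
  normalize: π_0 + π_1 + π_2 + π_3 = 1
Solving the linear system gives exactly π = [53/190, 27/95, 61/285, 127/570].

π = [0.2789, 0.2842, 0.2140, 0.2228]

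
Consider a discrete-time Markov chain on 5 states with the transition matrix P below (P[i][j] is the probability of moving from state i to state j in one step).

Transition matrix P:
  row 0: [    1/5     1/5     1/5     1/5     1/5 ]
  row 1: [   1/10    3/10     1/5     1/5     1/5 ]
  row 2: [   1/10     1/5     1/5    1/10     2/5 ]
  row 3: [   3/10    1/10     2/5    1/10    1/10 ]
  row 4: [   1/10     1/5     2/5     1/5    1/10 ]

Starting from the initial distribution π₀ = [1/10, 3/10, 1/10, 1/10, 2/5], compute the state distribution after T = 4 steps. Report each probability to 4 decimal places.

t=0: π = [0.1000, 0.3000, 0.1000, 0.1000, 0.4000]
t=1: π = [0.1300, 0.2200, 0.3000, 0.1800, 0.1700]
t=2: π = [0.1490, 0.2040, 0.2700, 0.1520, 0.2250]
t=3: π = [0.1453, 0.2052, 0.2754, 0.1578, 0.2163]
t=4: π = [0.1461, 0.2047, 0.2748, 0.1567, 0.2177]

π = [0.1461, 0.2047, 0.2748, 0.1567, 0.2177]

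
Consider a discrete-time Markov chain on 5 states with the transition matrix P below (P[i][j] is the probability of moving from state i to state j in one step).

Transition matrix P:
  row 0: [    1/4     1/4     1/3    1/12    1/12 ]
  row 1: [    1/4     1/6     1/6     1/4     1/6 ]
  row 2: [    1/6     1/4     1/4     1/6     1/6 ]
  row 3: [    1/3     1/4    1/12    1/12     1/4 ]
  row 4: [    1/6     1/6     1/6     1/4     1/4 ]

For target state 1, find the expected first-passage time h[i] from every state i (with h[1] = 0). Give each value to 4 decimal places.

h = [4.2126, 0.0000, 4.2501, 4.2742, 4.6387]

First-step conditioning: h[1] = 0; for i ≠ 1, h[i] = 1 + Σ_k P[i][k]·h[k].
  h[0] = 1 + 1/4·h[0] + 1/3·h[2] + 1/12·h[3] + 1/12·h[4]
  h[2] = 1 + 1/6·h[0] + 1/4·h[2] + 1/6·h[3] + 1/6·h[4]
  h[3] = 1 + 1/3·h[0] + 1/12·h[2] + 1/12·h[3] + 1/4·h[4]
  h[4] = 1 + 1/6·h[0] + 1/6·h[2] + 1/4·h[3] + 1/4·h[4]
Solving the 4×4 linear system over states ≠ 1 gives exactly h = [9432/2239, 0, 9516/2239, 9570/2239, 10386/2239] (h[1] = 0 is the target).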